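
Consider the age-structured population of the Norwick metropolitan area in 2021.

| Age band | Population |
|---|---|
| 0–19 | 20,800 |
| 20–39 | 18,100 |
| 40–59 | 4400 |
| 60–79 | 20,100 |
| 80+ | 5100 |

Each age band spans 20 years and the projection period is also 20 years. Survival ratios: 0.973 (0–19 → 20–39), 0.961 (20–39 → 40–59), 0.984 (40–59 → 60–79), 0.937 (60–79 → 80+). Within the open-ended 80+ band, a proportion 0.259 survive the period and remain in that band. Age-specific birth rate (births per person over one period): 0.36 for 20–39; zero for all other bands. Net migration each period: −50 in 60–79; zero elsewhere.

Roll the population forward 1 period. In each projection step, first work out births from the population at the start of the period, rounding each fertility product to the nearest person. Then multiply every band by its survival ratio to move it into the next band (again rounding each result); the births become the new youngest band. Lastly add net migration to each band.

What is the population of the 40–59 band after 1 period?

17394

After projecting period 1:
Births: 18100 * 0.36 = 6516
20–39: 20800 * 0.973 = 20238
40–59: 18100 * 0.961 = 17394
60–79: 4400 * 0.984 = 4330
80+: 20100 * 0.937 + 5100 * 0.259 = 18834 + 1321 = 20155
Net migration: 60–79 − 50 → 4280
Giving 6516 / 20238 / 17394 / 4280 / 20155.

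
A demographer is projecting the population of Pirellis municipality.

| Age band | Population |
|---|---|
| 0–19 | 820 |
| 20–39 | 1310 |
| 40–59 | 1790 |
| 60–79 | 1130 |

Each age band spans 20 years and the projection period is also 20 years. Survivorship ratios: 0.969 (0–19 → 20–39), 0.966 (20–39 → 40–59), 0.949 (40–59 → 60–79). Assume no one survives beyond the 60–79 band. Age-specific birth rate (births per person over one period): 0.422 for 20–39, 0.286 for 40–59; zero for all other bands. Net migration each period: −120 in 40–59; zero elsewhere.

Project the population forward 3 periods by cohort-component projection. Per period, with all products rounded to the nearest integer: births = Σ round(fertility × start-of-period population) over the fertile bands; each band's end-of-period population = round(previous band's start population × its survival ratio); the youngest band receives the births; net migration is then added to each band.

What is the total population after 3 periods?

2754

Numbering the groups 1..4 from youngest to oldest:
— Period 1 —
Births: 1310 * 0.422 = 553, 1790 * 0.286 = 512 ⇒ total 1065
Group 2: 820 * 0.969 = 795
Group 3: 1310 * 0.966 = 1265
Group 4: 1790 * 0.949 = 1699
Net migration: Group 3 − 120 → 1145
Giving 1065 / 795 / 1145 / 1699.
— Period 2 —
Births: 795 * 0.422 = 335, 1145 * 0.286 = 327 ⇒ total 662
Group 2: 1065 * 0.969 = 1032
Group 3: 795 * 0.966 = 768
Group 4: 1145 * 0.949 = 1087
Net migration: Group 3 − 120 → 648
Giving 662 / 1032 / 648 / 1087.
— Period 3 —
Births: 1032 * 0.422 = 436, 648 * 0.286 = 185 ⇒ total 621
Group 2: 662 * 0.969 = 641
Group 3: 1032 * 0.966 = 997
Group 4: 648 * 0.949 = 615
Net migration: Group 3 − 120 → 877
Giving 621 / 641 / 877 / 615.
Total after period 3: 621 + 641 + 877 + 615 = 2754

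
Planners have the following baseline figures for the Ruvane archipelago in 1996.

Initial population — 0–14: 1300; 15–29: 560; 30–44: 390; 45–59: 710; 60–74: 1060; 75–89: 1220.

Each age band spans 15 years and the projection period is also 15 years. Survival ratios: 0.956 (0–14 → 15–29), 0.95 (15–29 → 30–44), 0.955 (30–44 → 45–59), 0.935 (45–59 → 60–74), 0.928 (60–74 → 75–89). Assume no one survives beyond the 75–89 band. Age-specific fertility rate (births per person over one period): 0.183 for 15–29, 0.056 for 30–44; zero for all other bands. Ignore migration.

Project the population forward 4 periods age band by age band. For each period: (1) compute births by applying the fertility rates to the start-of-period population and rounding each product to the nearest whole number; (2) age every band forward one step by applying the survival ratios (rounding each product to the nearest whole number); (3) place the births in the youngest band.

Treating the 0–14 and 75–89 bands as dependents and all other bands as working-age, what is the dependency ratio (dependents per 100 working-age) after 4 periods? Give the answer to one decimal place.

(Bands numbered youngest = 1 to oldest = 6.)
Period 1:
Births: 560 × 0.183 = 102 ; 390 × 0.056 = 22 → 124
Band 2: 1300 × 0.956 = 1243
Band 3: 560 × 0.95 = 532
Band 4: 390 × 0.955 = 372
Band 5: 710 × 0.935 = 664
Band 6: 1060 × 0.928 = 984
End of period: [124, 1243, 532, 372, 664, 984]
Period 2:
Births: 1243 × 0.183 = 227 ; 532 × 0.056 = 30 → 257
Band 2: 124 × 0.956 = 119
Band 3: 1243 × 0.95 = 1181
Band 4: 532 × 0.955 = 508
Band 5: 372 × 0.935 = 348
Band 6: 664 × 0.928 = 616
End of period: [257, 119, 1181, 508, 348, 616]
Period 3:
Births: 119 × 0.183 = 22 ; 1181 × 0.056 = 66 → 88
Band 2: 257 × 0.956 = 246
Band 3: 119 × 0.95 = 113
Band 4: 1181 × 0.955 = 1128
Band 5: 508 × 0.935 = 475
Band 6: 348 × 0.928 = 323
End of period: [88, 246, 113, 1128, 475, 323]
Period 4:
Births: 246 × 0.183 = 45 ; 113 × 0.056 = 6 → 51
Band 2: 88 × 0.956 = 84
Band 3: 246 × 0.95 = 234
Band 4: 113 × 0.955 = 108
Band 5: 1128 × 0.935 = 1055
Band 6: 475 × 0.928 = 441
End of period: [51, 84, 234, 108, 1055, 441]
Dependents (band 0–14 + band 75–89) = 51 + 441 = 492; working-age = 1481; ratio = 492/1481 × 100 = 33.2

33.2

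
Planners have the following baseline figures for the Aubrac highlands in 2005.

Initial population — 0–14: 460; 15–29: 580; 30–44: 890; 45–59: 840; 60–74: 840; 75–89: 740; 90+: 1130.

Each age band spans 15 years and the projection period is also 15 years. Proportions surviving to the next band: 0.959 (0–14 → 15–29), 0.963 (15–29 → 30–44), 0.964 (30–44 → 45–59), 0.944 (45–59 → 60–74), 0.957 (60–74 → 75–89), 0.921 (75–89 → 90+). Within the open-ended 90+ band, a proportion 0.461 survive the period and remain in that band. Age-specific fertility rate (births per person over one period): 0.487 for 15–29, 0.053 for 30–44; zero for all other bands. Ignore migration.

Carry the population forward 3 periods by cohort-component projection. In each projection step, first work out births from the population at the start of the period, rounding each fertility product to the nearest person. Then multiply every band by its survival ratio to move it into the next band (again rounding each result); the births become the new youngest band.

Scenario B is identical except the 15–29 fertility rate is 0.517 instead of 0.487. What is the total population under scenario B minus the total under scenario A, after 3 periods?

(Bands numbered youngest = 1 to oldest = 7.)
[period 1]
Births: 580 * 0.487 = 282, 890 * 0.053 = 47 ⇒ total 329
Band 2: 460 * 0.959 = 441
Band 3: 580 * 0.963 = 559
Band 4: 890 * 0.964 = 858
Band 5: 840 * 0.944 = 793
Band 6: 840 * 0.957 = 804
Band 7: 740 * 0.921 + 1130 * 0.461 = 682 + 521 = 1203
End of period: [329, 441, 559, 858, 793, 804, 1203]
[period 2]
Births: 441 * 0.487 = 215, 559 * 0.053 = 30 ⇒ total 245
Band 2: 329 * 0.959 = 316
Band 3: 441 * 0.963 = 425
Band 4: 559 * 0.964 = 539
Band 5: 858 * 0.944 = 810
Band 6: 793 * 0.957 = 759
Band 7: 804 * 0.921 + 1203 * 0.461 = 740 + 555 = 1295
End of period: [245, 316, 425, 539, 810, 759, 1295]
[period 3]
Births: 316 * 0.487 = 154, 425 * 0.053 = 23 ⇒ total 177
Band 2: 245 * 0.959 = 235
Band 3: 316 * 0.963 = 304
Band 4: 425 * 0.964 = 410
Band 5: 539 * 0.944 = 509
Band 6: 810 * 0.957 = 775
Band 7: 759 * 0.921 + 1295 * 0.461 = 699 + 597 = 1296
End of period: [177, 235, 304, 410, 509, 775, 1296]
Scenario A total after 3 periods: 3706
Scenario B projection —
[period 1]
Births: 580 * 0.517 = 300, 890 * 0.053 = 47 ⇒ total 347
Band 2: 460 * 0.959 = 441
Band 3: 580 * 0.963 = 559
Band 4: 890 * 0.964 = 858
Band 5: 840 * 0.944 = 793
Band 6: 840 * 0.957 = 804
Band 7: 740 * 0.921 + 1130 * 0.461 = 682 + 521 = 1203
End of period: [347, 441, 559, 858, 793, 804, 1203]
[period 2]
Births: 441 * 0.517 = 228, 559 * 0.053 = 30 ⇒ total 258
Band 2: 347 * 0.959 = 333
Band 3: 441 * 0.963 = 425
Band 4: 559 * 0.964 = 539
Band 5: 858 * 0.944 = 810
Band 6: 793 * 0.957 = 759
Band 7: 804 * 0.921 + 1203 * 0.461 = 740 + 555 = 1295
End of period: [258, 333, 425, 539, 810, 759, 1295]
[period 3]
Births: 333 * 0.517 = 172, 425 * 0.053 = 23 ⇒ total 195
Band 2: 258 * 0.959 = 247
Band 3: 333 * 0.963 = 321
Band 4: 425 * 0.964 = 410
Band 5: 539 * 0.944 = 509
Band 6: 810 * 0.957 = 775
Band 7: 759 * 0.921 + 1295 * 0.461 = 699 + 597 = 1296
End of period: [195, 247, 321, 410, 509, 775, 1296]
Scenario B total after 3 periods: 3753
Difference B − A = 3753 − 3706 = 47

47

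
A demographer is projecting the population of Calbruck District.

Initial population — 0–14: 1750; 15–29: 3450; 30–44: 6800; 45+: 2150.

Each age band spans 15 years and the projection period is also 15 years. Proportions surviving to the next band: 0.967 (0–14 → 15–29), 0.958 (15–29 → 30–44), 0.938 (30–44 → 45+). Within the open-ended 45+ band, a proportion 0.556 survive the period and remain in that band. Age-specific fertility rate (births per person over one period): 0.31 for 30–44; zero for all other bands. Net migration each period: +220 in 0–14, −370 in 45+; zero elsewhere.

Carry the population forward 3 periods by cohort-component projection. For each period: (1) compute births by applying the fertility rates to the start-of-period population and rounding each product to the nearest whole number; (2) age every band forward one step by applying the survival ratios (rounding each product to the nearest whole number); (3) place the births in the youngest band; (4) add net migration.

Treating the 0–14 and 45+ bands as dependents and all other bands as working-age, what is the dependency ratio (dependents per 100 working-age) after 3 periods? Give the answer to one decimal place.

Numbering the bands 1..4 from youngest to oldest:
Period 1.
Births: 6800 * 0.31 = 2108
Band 2: 1750 * 0.967 = 1692
Band 3: 3450 * 0.958 = 3305
Band 4: 6800 * 0.938 + 2150 * 0.556 = 6378 + 1195 = 7573
Net migration: Band 1 + 220 → 2328; Band 4 − 370 → 7203
End of period: [2328, 1692, 3305, 7203]
Period 2.
Births: 3305 * 0.31 = 1025
Band 2: 2328 * 0.967 = 2251
Band 3: 1692 * 0.958 = 1621
Band 4: 3305 * 0.938 + 7203 * 0.556 = 3100 + 4005 = 7105
Net migration: Band 1 + 220 → 1245; Band 4 − 370 → 6735
End of period: [1245, 2251, 1621, 6735]
Period 3.
Births: 1621 * 0.31 = 503
Band 2: 1245 * 0.967 = 1204
Band 3: 2251 * 0.958 = 2156
Band 4: 1621 * 0.938 + 6735 * 0.556 = 1520 + 3745 = 5265
Net migration: Band 1 + 220 → 723; Band 4 − 370 → 4895
End of period: [723, 1204, 2156, 4895]
Dependents (band 0–14 + band 45+) = 723 + 4895 = 5618; working-age = 3360; ratio = 5618/3360 × 100 = 167.2

167.2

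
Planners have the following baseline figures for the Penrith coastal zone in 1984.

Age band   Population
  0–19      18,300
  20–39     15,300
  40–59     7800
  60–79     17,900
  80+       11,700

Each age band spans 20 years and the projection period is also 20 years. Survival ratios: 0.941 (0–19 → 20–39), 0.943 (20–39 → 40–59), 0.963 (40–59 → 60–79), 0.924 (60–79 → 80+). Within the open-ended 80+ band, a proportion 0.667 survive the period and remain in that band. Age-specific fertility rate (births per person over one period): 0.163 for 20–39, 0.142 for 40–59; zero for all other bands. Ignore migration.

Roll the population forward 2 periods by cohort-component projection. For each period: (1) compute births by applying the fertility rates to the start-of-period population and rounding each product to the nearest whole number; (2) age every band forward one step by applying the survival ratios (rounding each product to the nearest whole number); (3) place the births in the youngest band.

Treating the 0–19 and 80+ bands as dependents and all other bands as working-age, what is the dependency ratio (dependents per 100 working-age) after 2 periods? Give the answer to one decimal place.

83.6

Period 1.
Births: 15300 * 0.163 = 2494  |  7800 * 0.142 = 1108 — total 3602
20–39: 18300 * 0.941 = 17220
40–59: 15300 * 0.943 = 14428
60–79: 7800 * 0.963 = 7511
80+: 17900 * 0.924 + 11700 * 0.667 = 16540 + 7804 = 24344
Giving 3602 / 17220 / 14428 / 7511 / 24344.
Period 2.
Births: 17220 * 0.163 = 2807  |  14428 * 0.142 = 2049 — total 4856
20–39: 3602 * 0.941 = 3389
40–59: 17220 * 0.943 = 16238
60–79: 14428 * 0.963 = 13894
80+: 7511 * 0.924 + 24344 * 0.667 = 6940 + 16237 = 23177
Giving 4856 / 3389 / 16238 / 13894 / 23177.
Dependents (band 0–19 + band 80+) = 4856 + 23177 = 28033; working-age = 33521; ratio = 28033/33521 × 100 = 83.6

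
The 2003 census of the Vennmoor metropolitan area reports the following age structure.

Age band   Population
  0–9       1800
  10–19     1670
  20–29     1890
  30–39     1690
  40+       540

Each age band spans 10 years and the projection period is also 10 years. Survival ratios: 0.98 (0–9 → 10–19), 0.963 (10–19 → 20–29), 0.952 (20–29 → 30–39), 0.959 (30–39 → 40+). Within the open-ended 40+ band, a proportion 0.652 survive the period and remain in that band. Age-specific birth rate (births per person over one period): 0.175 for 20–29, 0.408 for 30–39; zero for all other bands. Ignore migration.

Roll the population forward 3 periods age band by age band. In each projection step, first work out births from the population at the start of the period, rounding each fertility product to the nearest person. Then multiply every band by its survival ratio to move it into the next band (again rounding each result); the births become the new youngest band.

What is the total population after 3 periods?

7929

Numbering the bands 1..5 from youngest to oldest:
Period 1.
Births: 1890 × 0.175 = 331, 1690 × 0.408 = 690 → total 1021
Band 2: 1800 × 0.98 = 1764
Band 3: 1670 × 0.963 = 1608
Band 4: 1890 × 0.952 = 1799
Band 5: 1690 × 0.959 + 540 × 0.652 = 1621 + 352 = 1973
Giving 1021 / 1764 / 1608 / 1799 / 1973.
Period 2.
Births: 1608 × 0.175 = 281, 1799 × 0.408 = 734 → total 1015
Band 2: 1021 × 0.98 = 1001
Band 3: 1764 × 0.963 = 1699
Band 4: 1608 × 0.952 = 1531
Band 5: 1799 × 0.959 + 1973 × 0.652 = 1725 + 1286 = 3011
Giving 1015 / 1001 / 1699 / 1531 / 3011.
Period 3.
Births: 1699 × 0.175 = 297, 1531 × 0.408 = 625 → total 922
Band 2: 1015 × 0.98 = 995
Band 3: 1001 × 0.963 = 964
Band 4: 1699 × 0.952 = 1617
Band 5: 1531 × 0.959 + 3011 × 0.652 = 1468 + 1963 = 3431
Giving 922 / 995 / 964 / 1617 / 3431.
Total after period 3: 922 + 995 + 964 + 1617 + 3431 = 7929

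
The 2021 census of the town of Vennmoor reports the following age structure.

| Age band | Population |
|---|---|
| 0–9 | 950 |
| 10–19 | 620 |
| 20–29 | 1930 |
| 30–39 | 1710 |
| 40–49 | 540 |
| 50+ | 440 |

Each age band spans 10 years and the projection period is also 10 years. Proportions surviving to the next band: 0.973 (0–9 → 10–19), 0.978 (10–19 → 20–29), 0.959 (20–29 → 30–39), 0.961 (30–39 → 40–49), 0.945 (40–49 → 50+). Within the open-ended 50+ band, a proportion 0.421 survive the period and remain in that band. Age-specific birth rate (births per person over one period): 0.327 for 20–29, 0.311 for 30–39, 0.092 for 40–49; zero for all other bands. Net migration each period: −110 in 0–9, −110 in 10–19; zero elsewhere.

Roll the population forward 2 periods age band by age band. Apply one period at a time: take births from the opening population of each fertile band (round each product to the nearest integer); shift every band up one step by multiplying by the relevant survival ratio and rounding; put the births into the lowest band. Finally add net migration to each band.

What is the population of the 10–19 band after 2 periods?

963

Call the groups 1 to 6, youngest first.
After projecting period 1:
Births: 1930 * 0.327 = 631  |  1710 * 0.311 = 532  |  540 * 0.092 = 50 → total 1213
Group 2: 950 * 0.973 = 924
Group 3: 620 * 0.978 = 606
Group 4: 1930 * 0.959 = 1851
Group 5: 1710 * 0.961 = 1643
Group 6: 540 * 0.945 + 440 * 0.421 = 510 + 185 = 695
Net migration: Group 1 − 110 → 1103; Group 2 − 110 → 814
Population now: 0–9=1103, 10–19=814, 20–29=606, 30–39=1851, 40–49=1643, 50+=695
After projecting period 2:
Births: 606 * 0.327 = 198  |  1851 * 0.311 = 576  |  1643 * 0.092 = 151 → total 925
Group 2: 1103 * 0.973 = 1073
Group 3: 814 * 0.978 = 796
Group 4: 606 * 0.959 = 581
Group 5: 1851 * 0.961 = 1779
Group 6: 1643 * 0.945 + 695 * 0.421 = 1553 + 293 = 1846
Net migration: Group 1 − 110 → 815; Group 2 − 110 → 963
Population now: 0–9=815, 10–19=963, 20–29=796, 30–39=581, 40–49=1779, 50+=1846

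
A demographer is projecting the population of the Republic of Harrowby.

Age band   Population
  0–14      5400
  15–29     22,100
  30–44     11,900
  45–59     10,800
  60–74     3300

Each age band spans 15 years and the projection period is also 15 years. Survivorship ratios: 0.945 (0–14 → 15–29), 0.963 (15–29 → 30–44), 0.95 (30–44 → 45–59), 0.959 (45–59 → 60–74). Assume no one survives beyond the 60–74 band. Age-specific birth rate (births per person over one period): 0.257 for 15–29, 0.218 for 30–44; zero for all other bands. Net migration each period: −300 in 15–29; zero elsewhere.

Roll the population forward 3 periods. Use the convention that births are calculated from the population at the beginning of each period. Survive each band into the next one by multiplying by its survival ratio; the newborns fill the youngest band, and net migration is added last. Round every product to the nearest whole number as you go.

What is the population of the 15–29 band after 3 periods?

Call the bands 1 to 5, youngest first.
Period 1.
Births: 22100 * 0.257 = 5680 ; 11900 * 0.218 = 2594 → total 8274
Band 2: 5400 * 0.945 = 5103
Band 3: 22100 * 0.963 = 21282
Band 4: 11900 * 0.95 = 11305
Band 5: 10800 * 0.959 = 10357
Net migration: Band 2 − 300 → 4803
Giving 8274 / 4803 / 21282 / 11305 / 10357.
Period 2.
Births: 4803 * 0.257 = 1234 ; 21282 * 0.218 = 4639 → total 5873
Band 2: 8274 * 0.945 = 7819
Band 3: 4803 * 0.963 = 4625
Band 4: 21282 * 0.95 = 20218
Band 5: 11305 * 0.959 = 10841
Net migration: Band 2 − 300 → 7519
Giving 5873 / 7519 / 4625 / 20218 / 10841.
Period 3.
Births: 7519 * 0.257 = 1932 ; 4625 * 0.218 = 1008 → total 2940
Band 2: 5873 * 0.945 = 5550
Band 3: 7519 * 0.963 = 7241
Band 4: 4625 * 0.95 = 4394
Band 5: 20218 * 0.959 = 19389
Net migration: Band 2 − 300 → 5250
Giving 2940 / 5250 / 7241 / 4394 / 19389.

5250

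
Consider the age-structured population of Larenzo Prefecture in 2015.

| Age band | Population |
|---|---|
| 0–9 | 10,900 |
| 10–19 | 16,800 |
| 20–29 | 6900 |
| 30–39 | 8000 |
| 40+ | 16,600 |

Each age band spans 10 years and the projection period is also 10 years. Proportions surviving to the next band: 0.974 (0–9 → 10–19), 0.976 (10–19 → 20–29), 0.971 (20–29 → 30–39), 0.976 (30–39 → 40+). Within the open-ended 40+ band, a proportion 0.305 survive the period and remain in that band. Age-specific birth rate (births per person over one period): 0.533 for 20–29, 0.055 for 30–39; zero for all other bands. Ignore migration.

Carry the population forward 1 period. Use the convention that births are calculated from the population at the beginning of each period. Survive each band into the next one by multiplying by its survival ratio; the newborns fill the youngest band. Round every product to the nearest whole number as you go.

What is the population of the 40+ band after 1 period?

[period 1]
Births: 6900 * 0.533 = 3678, 8000 * 0.055 = 440 → 4118
10–19: 10900 * 0.974 = 10617
20–29: 16800 * 0.976 = 16397
30–39: 6900 * 0.971 = 6700
40+: 8000 * 0.976 + 16600 * 0.305 = 7808 + 5063 = 12871
End of period: [4118, 10617, 16397, 6700, 12871]

12871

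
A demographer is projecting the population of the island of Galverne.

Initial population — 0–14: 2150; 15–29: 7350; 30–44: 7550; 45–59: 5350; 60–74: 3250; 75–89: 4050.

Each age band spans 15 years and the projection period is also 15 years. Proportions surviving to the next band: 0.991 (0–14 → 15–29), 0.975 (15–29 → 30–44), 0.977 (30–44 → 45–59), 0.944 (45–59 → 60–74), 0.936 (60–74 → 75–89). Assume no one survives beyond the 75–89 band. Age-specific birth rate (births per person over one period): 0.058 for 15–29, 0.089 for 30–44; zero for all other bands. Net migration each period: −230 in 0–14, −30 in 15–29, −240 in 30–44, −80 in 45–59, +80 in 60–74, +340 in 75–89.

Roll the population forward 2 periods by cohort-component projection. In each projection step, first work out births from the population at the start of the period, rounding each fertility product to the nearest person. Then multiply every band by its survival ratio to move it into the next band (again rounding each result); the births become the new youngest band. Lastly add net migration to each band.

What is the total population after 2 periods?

After projecting period 1:
Births: 7350 × 0.058 = 426 ; 7550 × 0.089 = 672 ⇒ total 1098
15–29: 2150 × 0.991 = 2131
30–44: 7350 × 0.975 = 7166
45–59: 7550 × 0.977 = 7376
60–74: 5350 × 0.944 = 5050
75–89: 3250 × 0.936 = 3042
Net migration: 0–14 − 230 → 868; 15–29 − 30 → 2101; 30–44 − 240 → 6926; 45–59 − 80 → 7296; 60–74 + 80 → 5130; 75–89 + 340 → 3382
End of period: [868, 2101, 6926, 7296, 5130, 3382]
After projecting period 2:
Births: 2101 × 0.058 = 122 ; 6926 × 0.089 = 616 ⇒ total 738
15–29: 868 × 0.991 = 860
30–44: 2101 × 0.975 = 2048
45–59: 6926 × 0.977 = 6767
60–74: 7296 × 0.944 = 6887
75–89: 5130 × 0.936 = 4802
Net migration: 0–14 − 230 → 508; 15–29 − 30 → 830; 30–44 − 240 → 1808; 45–59 − 80 → 6687; 60–74 + 80 → 6967; 75–89 + 340 → 5142
End of period: [508, 830, 1808, 6687, 6967, 5142]
Total after period 2: 508 + 830 + 1808 + 6687 + 6967 + 5142 = 21942

21942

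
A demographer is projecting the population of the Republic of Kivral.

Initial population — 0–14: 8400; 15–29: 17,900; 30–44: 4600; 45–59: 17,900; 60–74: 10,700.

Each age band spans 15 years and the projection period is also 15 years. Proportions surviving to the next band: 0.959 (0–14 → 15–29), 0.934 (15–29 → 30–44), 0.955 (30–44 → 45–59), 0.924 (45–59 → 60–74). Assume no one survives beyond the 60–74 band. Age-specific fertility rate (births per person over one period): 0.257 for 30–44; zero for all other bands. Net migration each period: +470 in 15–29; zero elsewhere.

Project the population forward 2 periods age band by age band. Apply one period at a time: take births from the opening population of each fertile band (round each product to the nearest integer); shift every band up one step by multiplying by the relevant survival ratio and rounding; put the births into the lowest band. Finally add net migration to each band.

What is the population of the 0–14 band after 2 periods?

4297

After projecting period 1:
Births: 4600 × 0.257 = 1182
15–29: 8400 × 0.959 = 8056
30–44: 17900 × 0.934 = 16719
45–59: 4600 × 0.955 = 4393
60–74: 17900 × 0.924 = 16540
Net migration: 15–29 + 470 → 8526
→ [1182, 8526, 16719, 4393, 16540]
After projecting period 2:
Births: 16719 × 0.257 = 4297
15–29: 1182 × 0.959 = 1134
30–44: 8526 × 0.934 = 7963
45–59: 16719 × 0.955 = 15967
60–74: 4393 × 0.924 = 4059
Net migration: 15–29 + 470 → 1604
→ [4297, 1604, 7963, 15967, 4059]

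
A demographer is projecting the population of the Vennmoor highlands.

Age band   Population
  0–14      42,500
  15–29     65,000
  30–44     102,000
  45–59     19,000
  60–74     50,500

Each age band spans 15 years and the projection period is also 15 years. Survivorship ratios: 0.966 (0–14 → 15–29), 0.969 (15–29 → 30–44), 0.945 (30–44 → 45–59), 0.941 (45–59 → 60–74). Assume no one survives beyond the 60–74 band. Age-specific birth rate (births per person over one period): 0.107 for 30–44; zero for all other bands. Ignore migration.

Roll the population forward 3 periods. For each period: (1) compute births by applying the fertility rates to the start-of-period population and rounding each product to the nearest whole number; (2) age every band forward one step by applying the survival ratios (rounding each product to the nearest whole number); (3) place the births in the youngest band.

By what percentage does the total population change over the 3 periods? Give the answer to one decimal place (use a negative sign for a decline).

-58.9

Period 1:
Births: 102000 × 0.107 = 10914
15–29: 42500 × 0.966 = 41055
30–44: 65000 × 0.969 = 62985
45–59: 102000 × 0.945 = 96390
60–74: 19000 × 0.941 = 17879
End of period: [10914, 41055, 62985, 96390, 17879]
Period 2:
Births: 62985 × 0.107 = 6739
15–29: 10914 × 0.966 = 10543
30–44: 41055 × 0.969 = 39782
45–59: 62985 × 0.945 = 59521
60–74: 96390 × 0.941 = 90703
End of period: [6739, 10543, 39782, 59521, 90703]
Period 3:
Births: 39782 × 0.107 = 4257
15–29: 6739 × 0.966 = 6510
30–44: 10543 × 0.969 = 10216
45–59: 39782 × 0.945 = 37594
60–74: 59521 × 0.941 = 56009
End of period: [4257, 6510, 10216, 37594, 56009]
Total: 279000 → 114586; change = -164414; percentage change = -58.9%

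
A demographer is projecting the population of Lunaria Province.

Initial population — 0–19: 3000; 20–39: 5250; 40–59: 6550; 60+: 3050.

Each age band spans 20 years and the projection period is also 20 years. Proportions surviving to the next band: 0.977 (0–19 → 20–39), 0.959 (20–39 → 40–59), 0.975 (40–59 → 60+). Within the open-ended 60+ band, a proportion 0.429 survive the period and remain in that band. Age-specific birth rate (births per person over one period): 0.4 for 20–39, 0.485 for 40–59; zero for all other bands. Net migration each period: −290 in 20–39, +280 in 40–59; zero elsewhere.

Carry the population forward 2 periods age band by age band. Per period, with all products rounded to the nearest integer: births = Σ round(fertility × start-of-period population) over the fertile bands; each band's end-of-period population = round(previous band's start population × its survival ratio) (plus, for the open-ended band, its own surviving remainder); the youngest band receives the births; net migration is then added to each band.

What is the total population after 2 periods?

19796

[period 1]
Births: 5250 * 0.4 = 2100, 6550 * 0.485 = 3177 — total 5277
20–39: 3000 * 0.977 = 2931
40–59: 5250 * 0.959 = 5035
60+: 6550 * 0.975 + 3050 * 0.429 = 6386 + 1308 = 7694
Net migration: 20–39 − 290 → 2641; 40–59 + 280 → 5315
Giving 5277 / 2641 / 5315 / 7694.
[period 2]
Births: 2641 * 0.4 = 1056, 5315 * 0.485 = 2578 — total 3634
20–39: 5277 * 0.977 = 5156
40–59: 2641 * 0.959 = 2533
60+: 5315 * 0.975 + 7694 * 0.429 = 5182 + 3301 = 8483
Net migration: 20–39 − 290 → 4866; 40–59 + 280 → 2813
Giving 3634 / 4866 / 2813 / 8483.
Total after period 2: 3634 + 4866 + 2813 + 8483 = 19796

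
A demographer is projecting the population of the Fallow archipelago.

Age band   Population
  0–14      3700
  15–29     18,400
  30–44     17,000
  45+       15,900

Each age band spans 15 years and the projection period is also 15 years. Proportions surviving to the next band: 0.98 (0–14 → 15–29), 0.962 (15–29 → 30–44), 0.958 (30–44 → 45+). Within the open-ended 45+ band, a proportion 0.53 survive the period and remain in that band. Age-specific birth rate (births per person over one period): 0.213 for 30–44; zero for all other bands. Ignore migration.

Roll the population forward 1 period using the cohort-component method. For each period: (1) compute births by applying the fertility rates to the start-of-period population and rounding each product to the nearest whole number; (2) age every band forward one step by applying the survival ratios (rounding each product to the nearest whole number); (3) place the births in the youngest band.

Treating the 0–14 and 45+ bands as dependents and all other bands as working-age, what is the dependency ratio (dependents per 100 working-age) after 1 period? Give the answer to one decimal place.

Let group 1 be 0–14 through group 4 = 45+.
[period 1]
Births: 17000 * 0.213 = 3621
Group 2: 3700 * 0.98 = 3626
Group 3: 18400 * 0.962 = 17701
Group 4: 17000 * 0.958 + 15900 * 0.53 = 16286 + 8427 = 24713
Population now: 0–14=3621, 15–29=3626, 30–44=17701, 45+=24713
Dependents (band 0–14 + band 45+) = 3621 + 24713 = 28334; working-age = 21327; ratio = 28334/21327 × 100 = 132.9

132.9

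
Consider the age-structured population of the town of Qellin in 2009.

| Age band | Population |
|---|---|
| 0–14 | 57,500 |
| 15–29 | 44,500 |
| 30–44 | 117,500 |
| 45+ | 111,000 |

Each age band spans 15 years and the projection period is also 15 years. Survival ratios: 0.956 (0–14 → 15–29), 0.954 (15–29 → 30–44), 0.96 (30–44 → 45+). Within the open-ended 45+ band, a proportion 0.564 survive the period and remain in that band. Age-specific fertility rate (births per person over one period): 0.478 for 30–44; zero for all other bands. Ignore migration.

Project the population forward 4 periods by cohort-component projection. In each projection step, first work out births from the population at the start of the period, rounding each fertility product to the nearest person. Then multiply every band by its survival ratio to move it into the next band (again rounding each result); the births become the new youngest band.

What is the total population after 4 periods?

188958

Numbering the groups 1..4 from youngest to oldest:
Period 1:
Births: 117500 * 0.478 = 56165
Group 2: 57500 * 0.956 = 54970
Group 3: 44500 * 0.954 = 42453
Group 4: 117500 * 0.96 + 111000 * 0.564 = 112800 + 62604 = 175404
Population now: 0–14=56165, 15–29=54970, 30–44=42453, 45+=175404
Period 2:
Births: 42453 * 0.478 = 20293
Group 2: 56165 * 0.956 = 53694
Group 3: 54970 * 0.954 = 52441
Group 4: 42453 * 0.96 + 175404 * 0.564 = 40755 + 98928 = 139683
Population now: 0–14=20293, 15–29=53694, 30–44=52441, 45+=139683
Period 3:
Births: 52441 * 0.478 = 25067
Group 2: 20293 * 0.956 = 19400
Group 3: 53694 * 0.954 = 51224
Group 4: 52441 * 0.96 + 139683 * 0.564 = 50343 + 78781 = 129124
Population now: 0–14=25067, 15–29=19400, 30–44=51224, 45+=129124
Period 4:
Births: 51224 * 0.478 = 24485
Group 2: 25067 * 0.956 = 23964
Group 3: 19400 * 0.954 = 18508
Group 4: 51224 * 0.96 + 129124 * 0.564 = 49175 + 72826 = 122001
Population now: 0–14=24485, 15–29=23964, 30–44=18508, 45+=122001
Total after period 4: 24485 + 23964 + 18508 + 122001 = 188958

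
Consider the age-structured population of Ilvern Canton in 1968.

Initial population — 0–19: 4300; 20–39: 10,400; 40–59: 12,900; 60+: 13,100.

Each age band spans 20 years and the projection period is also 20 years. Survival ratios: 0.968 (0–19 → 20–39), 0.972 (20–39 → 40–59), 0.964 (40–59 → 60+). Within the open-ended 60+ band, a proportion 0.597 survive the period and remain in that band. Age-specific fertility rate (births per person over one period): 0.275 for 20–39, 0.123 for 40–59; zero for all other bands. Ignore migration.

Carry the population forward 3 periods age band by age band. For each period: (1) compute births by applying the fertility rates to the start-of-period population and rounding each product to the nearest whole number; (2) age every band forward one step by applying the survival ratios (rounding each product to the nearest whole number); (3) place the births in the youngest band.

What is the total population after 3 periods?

25114

Numbering the bands 1..4 from youngest to oldest:
Period 1.
Births: 10400 × 0.275 = 2860, 12900 × 0.123 = 1587 — total 4447
Band 2: 4300 × 0.968 = 4162
Band 3: 10400 × 0.972 = 10109
Band 4: 12900 × 0.964 + 13100 × 0.597 = 12436 + 7821 = 20257
→ [4447, 4162, 10109, 20257]
Period 2.
Births: 4162 × 0.275 = 1145, 10109 × 0.123 = 1243 — total 2388
Band 2: 4447 × 0.968 = 4305
Band 3: 4162 × 0.972 = 4045
Band 4: 10109 × 0.964 + 20257 × 0.597 = 9745 + 12093 = 21838
→ [2388, 4305, 4045, 21838]
Period 3.
Births: 4305 × 0.275 = 1184, 4045 × 0.123 = 498 — total 1682
Band 2: 2388 × 0.968 = 2312
Band 3: 4305 × 0.972 = 4184
Band 4: 4045 × 0.964 + 21838 × 0.597 = 3899 + 13037 = 16936
→ [1682, 2312, 4184, 16936]
Total after period 3: 1682 + 2312 + 4184 + 16936 = 25114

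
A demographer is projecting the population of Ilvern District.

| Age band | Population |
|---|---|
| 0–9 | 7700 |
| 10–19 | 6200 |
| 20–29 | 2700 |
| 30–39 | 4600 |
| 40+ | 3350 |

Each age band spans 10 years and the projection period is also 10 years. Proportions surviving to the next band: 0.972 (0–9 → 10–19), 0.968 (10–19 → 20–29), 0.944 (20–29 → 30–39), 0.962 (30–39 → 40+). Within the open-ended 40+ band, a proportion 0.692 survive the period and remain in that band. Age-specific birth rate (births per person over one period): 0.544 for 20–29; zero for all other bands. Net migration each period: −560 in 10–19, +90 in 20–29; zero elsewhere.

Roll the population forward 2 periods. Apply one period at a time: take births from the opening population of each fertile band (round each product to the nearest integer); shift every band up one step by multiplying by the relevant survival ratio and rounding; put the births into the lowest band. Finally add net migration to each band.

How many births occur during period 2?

Period 1.
Births: 2700 * 0.544 = 1469
10–19: 7700 * 0.972 = 7484
20–29: 6200 * 0.968 = 6002
30–39: 2700 * 0.944 = 2549
40+: 4600 * 0.962 + 3350 * 0.692 = 4425 + 2318 = 6743
Net migration: 10–19 − 560 → 6924; 20–29 + 90 → 6092
End of period: [1469, 6924, 6092, 2549, 6743]
Period 2.
Births: 6092 * 0.544 = 3314
10–19: 1469 * 0.972 = 1428
20–29: 6924 * 0.968 = 6702
30–39: 6092 * 0.944 = 5751
40+: 2549 * 0.962 + 6743 * 0.692 = 2452 + 4666 = 7118
Net migration: 10–19 − 560 → 868; 20–29 + 90 → 6792
End of period: [3314, 868, 6792, 5751, 7118]

3314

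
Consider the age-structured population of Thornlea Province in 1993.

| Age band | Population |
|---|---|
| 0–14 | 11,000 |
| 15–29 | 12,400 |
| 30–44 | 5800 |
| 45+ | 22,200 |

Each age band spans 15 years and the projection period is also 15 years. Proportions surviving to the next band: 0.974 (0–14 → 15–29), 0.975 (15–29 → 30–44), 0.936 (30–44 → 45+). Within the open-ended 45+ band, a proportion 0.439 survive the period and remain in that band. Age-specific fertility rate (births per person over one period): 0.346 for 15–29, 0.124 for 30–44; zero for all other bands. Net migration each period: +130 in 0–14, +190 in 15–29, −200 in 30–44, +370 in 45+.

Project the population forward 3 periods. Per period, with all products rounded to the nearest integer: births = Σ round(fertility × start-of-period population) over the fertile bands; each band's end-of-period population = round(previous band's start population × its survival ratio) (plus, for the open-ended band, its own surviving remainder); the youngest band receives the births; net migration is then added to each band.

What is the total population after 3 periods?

31689

Period 1.
Births: 12400 × 0.346 = 4290, 5800 × 0.124 = 719 ⇒ total 5009
15–29: 11000 × 0.974 = 10714
30–44: 12400 × 0.975 = 12090
45+: 5800 × 0.936 + 22200 × 0.439 = 5429 + 9746 = 15175
Net migration: 0–14 + 130 → 5139; 15–29 + 190 → 10904; 30–44 − 200 → 11890; 45+ + 370 → 15545
→ [5139, 10904, 11890, 15545]
Period 2.
Births: 10904 × 0.346 = 3773, 11890 × 0.124 = 1474 ⇒ total 5247
15–29: 5139 × 0.974 = 5005
30–44: 10904 × 0.975 = 10631
45+: 11890 × 0.936 + 15545 × 0.439 = 11129 + 6824 = 17953
Net migration: 0–14 + 130 → 5377; 15–29 + 190 → 5195; 30–44 − 200 → 10431; 45+ + 370 → 18323
→ [5377, 5195, 10431, 18323]
Period 3.
Births: 5195 × 0.346 = 1797, 10431 × 0.124 = 1293 ⇒ total 3090
15–29: 5377 × 0.974 = 5237
30–44: 5195 × 0.975 = 5065
45+: 10431 × 0.936 + 18323 × 0.439 = 9763 + 8044 = 17807
Net migration: 0–14 + 130 → 3220; 15–29 + 190 → 5427; 30–44 − 200 → 4865; 45+ + 370 → 18177
→ [3220, 5427, 4865, 18177]
Total after period 3: 3220 + 5427 + 4865 + 18177 = 31689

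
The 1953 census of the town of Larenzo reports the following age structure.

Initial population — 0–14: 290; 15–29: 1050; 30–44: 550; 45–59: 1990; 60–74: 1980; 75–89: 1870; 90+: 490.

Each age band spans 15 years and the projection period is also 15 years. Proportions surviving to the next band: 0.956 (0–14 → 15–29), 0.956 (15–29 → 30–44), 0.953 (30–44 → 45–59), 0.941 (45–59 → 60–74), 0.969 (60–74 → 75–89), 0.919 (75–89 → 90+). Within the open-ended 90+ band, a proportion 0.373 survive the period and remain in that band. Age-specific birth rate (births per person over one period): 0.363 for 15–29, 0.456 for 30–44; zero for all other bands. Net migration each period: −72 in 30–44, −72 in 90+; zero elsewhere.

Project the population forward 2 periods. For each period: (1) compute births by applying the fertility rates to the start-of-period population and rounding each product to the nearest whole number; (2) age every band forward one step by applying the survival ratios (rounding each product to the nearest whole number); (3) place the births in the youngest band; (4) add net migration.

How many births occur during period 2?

526

After projecting period 1:
Births: 1050 × 0.363 = 381  |  550 × 0.456 = 251 — total 632
15–29: 290 × 0.956 = 277
30–44: 1050 × 0.956 = 1004
45–59: 550 × 0.953 = 524
60–74: 1990 × 0.941 = 1873
75–89: 1980 × 0.969 = 1919
90+: 1870 × 0.919 + 490 × 0.373 = 1719 + 183 = 1902
Net migration: 30–44 − 72 → 932; 90+ − 72 → 1830
Population now: 0–14=632, 15–29=277, 30–44=932, 45–59=524, 60–74=1873, 75–89=1919, 90+=1830
After projecting period 2:
Births: 277 × 0.363 = 101  |  932 × 0.456 = 425 — total 526
15–29: 632 × 0.956 = 604
30–44: 277 × 0.956 = 265
45–59: 932 × 0.953 = 888
60–74: 524 × 0.941 = 493
75–89: 1873 × 0.969 = 1815
90+: 1919 × 0.919 + 1830 × 0.373 = 1764 + 683 = 2447
Net migration: 30–44 − 72 → 193; 90+ − 72 → 2375
Population now: 0–14=526, 15–29=604, 30–44=193, 45–59=888, 60–74=493, 75–89=1815, 90+=2375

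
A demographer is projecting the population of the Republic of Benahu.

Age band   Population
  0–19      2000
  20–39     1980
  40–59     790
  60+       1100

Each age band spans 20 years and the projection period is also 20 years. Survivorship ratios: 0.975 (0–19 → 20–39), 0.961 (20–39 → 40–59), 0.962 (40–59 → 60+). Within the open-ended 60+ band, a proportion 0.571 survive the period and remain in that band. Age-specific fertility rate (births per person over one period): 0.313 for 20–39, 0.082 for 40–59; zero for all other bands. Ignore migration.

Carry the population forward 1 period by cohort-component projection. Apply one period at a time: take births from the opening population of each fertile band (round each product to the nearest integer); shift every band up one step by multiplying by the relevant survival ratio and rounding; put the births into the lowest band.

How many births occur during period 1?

Numbering the bands 1..4 from youngest to oldest:
Period 1.
Births: 1980 × 0.313 = 620  |  790 × 0.082 = 65 → total 685
Band 2: 2000 × 0.975 = 1950
Band 3: 1980 × 0.961 = 1903
Band 4: 790 × 0.962 + 1100 × 0.571 = 760 + 628 = 1388
Population now: 0–19=685, 20–39=1950, 40–59=1903, 60+=1388

685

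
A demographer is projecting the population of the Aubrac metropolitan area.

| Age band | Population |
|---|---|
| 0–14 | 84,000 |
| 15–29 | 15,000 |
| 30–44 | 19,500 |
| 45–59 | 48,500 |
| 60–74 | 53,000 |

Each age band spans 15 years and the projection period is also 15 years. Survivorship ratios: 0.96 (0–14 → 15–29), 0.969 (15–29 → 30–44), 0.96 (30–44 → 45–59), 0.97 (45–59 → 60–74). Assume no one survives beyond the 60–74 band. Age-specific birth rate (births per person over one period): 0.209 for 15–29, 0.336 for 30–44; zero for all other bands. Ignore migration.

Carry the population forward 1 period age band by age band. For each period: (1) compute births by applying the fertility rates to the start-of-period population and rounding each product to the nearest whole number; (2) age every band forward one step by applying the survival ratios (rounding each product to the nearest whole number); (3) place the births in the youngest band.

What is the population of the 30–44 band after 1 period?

14535

Period 1:
Births: 15000 × 0.209 = 3135, 19500 × 0.336 = 6552 ⇒ total 9687
15–29: 84000 × 0.96 = 80640
30–44: 15000 × 0.969 = 14535
45–59: 19500 × 0.96 = 18720
60–74: 48500 × 0.97 = 47045
Population now: 0–14=9687, 15–29=80640, 30–44=14535, 45–59=18720, 60–74=47045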